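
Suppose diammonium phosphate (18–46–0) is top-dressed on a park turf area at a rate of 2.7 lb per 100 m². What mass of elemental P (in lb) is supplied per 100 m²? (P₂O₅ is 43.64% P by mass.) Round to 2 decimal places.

P₂O₅ per 100 m² = 2.7 × 46% = 1.242 lb.
Elemental P = 1.242 × 0.4364 = 0.542009 lb per 100 m².

0.54 lb P per hundred sq m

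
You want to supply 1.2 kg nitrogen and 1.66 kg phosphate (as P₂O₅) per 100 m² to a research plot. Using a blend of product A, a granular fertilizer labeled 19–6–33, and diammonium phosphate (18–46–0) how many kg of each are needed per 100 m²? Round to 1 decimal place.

3.3 kg product A, 3.2 kg diammonium phosphate

Per-100 m² balance (a = product A, b = diammonium phosphate):
N: 0.19·a + 0.18·b = 1.2
P₂O₅: 0.06·a + 0.46·b = 1.66
Eliminate b: (row1) − 0.18/0.46·(row2) → 0.166522·a = 0.550435, so a = 3.30548.
Then b = (1.66 − 0.06·3.30548) / 0.46 = 3.17755.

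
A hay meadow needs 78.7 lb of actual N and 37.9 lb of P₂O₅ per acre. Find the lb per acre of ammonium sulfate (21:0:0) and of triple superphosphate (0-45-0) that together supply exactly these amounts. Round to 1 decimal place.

374.8 lb ammonium sulfate, 84.2 lb triple superphosphate

With a, b = lb per acre of ammonium sulfate and triple superphosphate:
N: 0.21·a + 0·b = 78.7
P₂O₅: 0·a + 0.45·b = 37.9
Solving simultaneously: a = 374.762, b = 84.2222.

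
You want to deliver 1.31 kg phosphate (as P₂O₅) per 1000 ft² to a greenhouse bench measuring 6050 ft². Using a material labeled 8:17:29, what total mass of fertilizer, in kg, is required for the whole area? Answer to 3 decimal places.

46.621 kg

Product per 1000 ft² = 1.31 / 17% = 7.70588 kg.
Total product = 7.70588 × 6050 / 1000 = 46.6206 kg.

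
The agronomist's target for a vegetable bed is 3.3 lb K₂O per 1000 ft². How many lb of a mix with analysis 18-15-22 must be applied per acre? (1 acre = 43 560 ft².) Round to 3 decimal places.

653.400 lb of product per acre

Product per 1000 ft² = 3.3 / 22% = 15 lb.
Convert to per acre: 15 × 43.56 = 653.4 lb.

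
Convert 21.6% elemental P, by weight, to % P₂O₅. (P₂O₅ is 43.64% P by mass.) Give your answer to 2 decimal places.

49.50% P₂O₅

%P₂O₅ = 21.6 / 0.4364 = 49.4959%.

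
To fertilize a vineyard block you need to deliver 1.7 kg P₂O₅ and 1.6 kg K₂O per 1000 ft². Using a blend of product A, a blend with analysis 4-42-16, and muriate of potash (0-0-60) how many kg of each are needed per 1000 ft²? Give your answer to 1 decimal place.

Per-1000 ft² balance (a = product A, b = muriate of potash):
P₂O₅: 0.42·a + 0·b = 1.7
K₂O: 0.16·a + 0.6·b = 1.6
Solving simultaneously: a = 4.04762, b = 1.5873.

4.0 kg product A, 1.6 kg muriate of potash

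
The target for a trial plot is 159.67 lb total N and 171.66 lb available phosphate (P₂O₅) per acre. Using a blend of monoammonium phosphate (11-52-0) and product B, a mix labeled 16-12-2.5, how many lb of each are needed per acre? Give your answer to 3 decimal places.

With a, b = lb per acre of monoammonium phosphate and product B:
N: 0.11·a + 0.16·b = 159.67
P₂O₅: 0.52·a + 0.12·b = 171.66
From row1: a = (159.67 − 0.16·b) / 0.11.
Into row2: 0.52·(159.67 − 0.16·b)/0.11 + 0.12·b = 171.66 → b = 916.3686, a = 118.6457.

118.646 lb monoammonium phosphate, 916.369 lb product B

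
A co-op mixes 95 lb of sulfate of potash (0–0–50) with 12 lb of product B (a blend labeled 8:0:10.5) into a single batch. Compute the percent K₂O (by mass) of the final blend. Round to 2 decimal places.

45.57% K₂O

Total mass = 95 + 12 = 107 lb.
K₂O mass = 50%×95 + 10.5%×12 = 48.76 lb.
% K₂O = 48.76 / 107 = 45.5701%.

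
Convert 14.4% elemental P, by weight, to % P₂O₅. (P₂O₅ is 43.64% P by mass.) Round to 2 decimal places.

33.00% P₂O₅

%P₂O₅ = 14.4 / 0.4364 = 32.9973%.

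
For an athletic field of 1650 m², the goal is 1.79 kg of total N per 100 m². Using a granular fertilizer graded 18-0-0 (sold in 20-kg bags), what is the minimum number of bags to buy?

9 bags

Product per 100 m² = 1.79 / 18% = 9.94444 kg.
Total product = 9.94444 × 1650 / 100 = 164.083 kg.
Bags = ⌈164.083 / 20⌉ = 9.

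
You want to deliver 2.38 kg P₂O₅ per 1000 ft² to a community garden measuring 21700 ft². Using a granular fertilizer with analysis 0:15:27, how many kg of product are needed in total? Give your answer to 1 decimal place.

344.3 kg

Product per 1000 ft² = 2.38 / 15% = 15.8667 kg.
Total product = 15.8667 × 21700 / 1000 = 344.307 kg.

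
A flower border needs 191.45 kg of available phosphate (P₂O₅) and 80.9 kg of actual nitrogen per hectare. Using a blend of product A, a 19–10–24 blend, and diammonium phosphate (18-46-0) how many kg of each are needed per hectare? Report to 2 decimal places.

39.67 kg product A, 407.57 kg diammonium phosphate

Let a = kg of product A, b = kg of diammonium phosphate (per hectare).
P₂O₅: 0.1·a + 0.46·b = 191.45
N: 0.19·a + 0.18·b = 80.9
Eliminate a: (row1) − 0.1/0.19·(row2) → 0.365263·b = 148.871, so b = 407.572.
Back-substitute: a = (191.45 − 0.46·407.572) / 0.1 = 39.6686.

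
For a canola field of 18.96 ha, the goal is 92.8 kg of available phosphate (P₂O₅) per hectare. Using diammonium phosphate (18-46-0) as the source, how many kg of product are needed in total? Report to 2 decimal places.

Product per hectare = 92.8 / 46% = 201.739 kg.
Total product = 201.739 × 18.96 = 3824.974 kg.

3824.97 kg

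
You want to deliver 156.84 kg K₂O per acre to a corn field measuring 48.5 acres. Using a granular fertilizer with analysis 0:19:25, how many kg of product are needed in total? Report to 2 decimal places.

Product per acre = 156.84 / 25% = 627.36 kg.
Total product = 627.36 × 48.5 = 30426.96 kg.

30426.96 kg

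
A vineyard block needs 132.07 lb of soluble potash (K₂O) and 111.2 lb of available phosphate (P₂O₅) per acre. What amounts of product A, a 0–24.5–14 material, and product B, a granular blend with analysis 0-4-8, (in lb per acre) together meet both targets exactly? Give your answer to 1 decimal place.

Let a = lb of product A, b = lb of product B (per acre).
K₂O: 0.14·a + 0.08·b = 132.07
P₂O₅: 0.245·a + 0.04·b = 111.2
Solving simultaneously: a = 258.086, b = 1199.22.

258.1 lb product A, 1199.2 lb product B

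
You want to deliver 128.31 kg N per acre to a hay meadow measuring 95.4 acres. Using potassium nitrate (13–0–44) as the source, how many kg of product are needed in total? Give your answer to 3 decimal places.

94159.800 kg

Product per acre = 128.31 / 13% = 987 kg.
Total product = 987 × 95.4 = 94159.8 kg.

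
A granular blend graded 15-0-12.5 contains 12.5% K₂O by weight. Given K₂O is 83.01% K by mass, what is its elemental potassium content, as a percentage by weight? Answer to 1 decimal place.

10.4% K

%K = 12.5 × 0.8301 = 10.3762%.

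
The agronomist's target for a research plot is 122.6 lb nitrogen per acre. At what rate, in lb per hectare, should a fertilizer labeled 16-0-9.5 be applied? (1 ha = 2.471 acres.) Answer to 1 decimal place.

Product per acre = 122.6 / 16% = 766.25 lb.
Convert to per hectare: 766.25 × 2.471 = 1893.404 lb.

1893.4 lb of product per hectare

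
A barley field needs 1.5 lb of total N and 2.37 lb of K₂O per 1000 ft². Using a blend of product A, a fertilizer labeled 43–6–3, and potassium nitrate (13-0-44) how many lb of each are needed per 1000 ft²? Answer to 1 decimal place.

Let a = lb of product A, b = lb of potassium nitrate (per 1000 ft²).
N: 0.43·a + 0.13·b = 1.5
K₂O: 0.03·a + 0.44·b = 2.37
From row1: a = (1.5 − 0.13·b) / 0.43.
Into row2: 0.03·(1.5 − 0.13·b)/0.43 + 0.44·b = 2.37 → b = 5.25688, a = 1.89908.

1.9 lb product A, 5.3 lb potassium nitrate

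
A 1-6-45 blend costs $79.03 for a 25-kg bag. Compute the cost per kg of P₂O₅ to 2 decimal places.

$52.69 per kg P₂O₅

P₂O₅ in bag = 25 × 6% = 1.5 kg.
Cost per kg P₂O₅ = $79.03 / 1.5 = $52.6867.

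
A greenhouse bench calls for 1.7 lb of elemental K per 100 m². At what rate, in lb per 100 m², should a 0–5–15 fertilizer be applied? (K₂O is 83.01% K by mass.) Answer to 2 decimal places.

13.65 lb of product per hundred sq m

As K₂O: 1.7 / 0.8301 = 2.04795 lb per 100 m².
Product per 100 m² = 2.04795 / 15% = 13.653 lb.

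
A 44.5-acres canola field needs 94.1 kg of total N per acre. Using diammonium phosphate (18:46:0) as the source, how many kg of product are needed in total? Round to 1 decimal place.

23263.6 kg

Product per acre = 94.1 / 18% = 522.778 kg.
Total product = 522.778 × 44.5 = 23263.61 kg.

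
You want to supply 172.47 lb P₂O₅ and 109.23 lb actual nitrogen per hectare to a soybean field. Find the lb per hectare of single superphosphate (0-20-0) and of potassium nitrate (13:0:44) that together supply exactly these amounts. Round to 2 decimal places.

With a, b = lb per hectare of single superphosphate and potassium nitrate:
P₂O₅: 0.2·a + 0·b = 172.47
N: 0·a + 0.13·b = 109.23
Solving simultaneously: a = 862.35, b = 840.231.

862.35 lb single superphosphate, 840.23 lb potassium nitrate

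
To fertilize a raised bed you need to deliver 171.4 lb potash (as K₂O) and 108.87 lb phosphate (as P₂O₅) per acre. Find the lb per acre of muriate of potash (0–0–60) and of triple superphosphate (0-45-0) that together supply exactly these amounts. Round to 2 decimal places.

285.67 lb muriate of potash, 241.93 lb triple superphosphate

With a, b = lb per acre of muriate of potash and triple superphosphate:
K₂O: 0.6·a + 0·b = 171.4
P₂O₅: 0·a + 0.45·b = 108.87
Solving simultaneously: a = 285.667, b = 241.933.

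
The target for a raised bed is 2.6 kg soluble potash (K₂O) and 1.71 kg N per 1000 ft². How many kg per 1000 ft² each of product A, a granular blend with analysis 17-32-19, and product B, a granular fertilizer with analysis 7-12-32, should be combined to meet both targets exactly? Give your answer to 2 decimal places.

Let a = kg of product A, b = kg of product B (per 1000 ft²).
K₂O: 0.19·a + 0.32·b = 2.6
N: 0.17·a + 0.07·b = 1.71
From row1: a = (2.6 − 0.32·b) / 0.19.
Into row2: 0.17·(2.6 − 0.32·b)/0.19 + 0.07·b = 1.71 → b = 2.84915, a = 8.88564.

8.89 kg product A, 2.85 kg product B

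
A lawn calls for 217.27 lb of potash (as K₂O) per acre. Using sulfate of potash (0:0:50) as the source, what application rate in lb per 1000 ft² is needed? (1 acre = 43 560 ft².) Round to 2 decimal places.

Product per acre = 217.27 / 50% = 434.54 lb.
Convert to per 1000 ft²: 434.54 × 0.0229568 = 9.97567 lb.

9.98 lb of product per thousand sq ft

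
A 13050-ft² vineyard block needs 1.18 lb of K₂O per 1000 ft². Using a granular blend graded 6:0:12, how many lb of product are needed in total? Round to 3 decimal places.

Product per 1000 ft² = 1.18 / 12% = 9.83333 lb.
Total product = 9.83333 × 13050 / 1000 = 128.325 lb.

128.325 lb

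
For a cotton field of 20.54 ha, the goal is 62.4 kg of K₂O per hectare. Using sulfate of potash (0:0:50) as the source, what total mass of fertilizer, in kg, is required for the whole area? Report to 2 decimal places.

Product per hectare = 62.4 / 50% = 124.8 kg.
Total product = 124.8 × 20.54 = 2563.392 kg.

2563.39 kg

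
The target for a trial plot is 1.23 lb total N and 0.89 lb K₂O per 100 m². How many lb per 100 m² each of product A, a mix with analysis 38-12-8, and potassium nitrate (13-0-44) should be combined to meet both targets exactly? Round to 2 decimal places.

Let a = lb of product A, b = lb of potassium nitrate (per 100 m²).
N: 0.38·a + 0.13·b = 1.23
K₂O: 0.08·a + 0.44·b = 0.89
Eliminate b: (row1) − 0.13/0.44·(row2) → 0.356364·a = 0.967045, so a = 2.71365.
Then b = (0.89 − 0.08·2.71365) / 0.44 = 1.52934.

2.71 lb product A, 1.53 lb potassium nitrate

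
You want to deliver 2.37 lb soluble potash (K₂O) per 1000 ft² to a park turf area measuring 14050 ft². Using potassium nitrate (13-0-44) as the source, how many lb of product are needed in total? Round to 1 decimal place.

Product per 1000 ft² = 2.37 / 44% = 5.38636 lb.
Total product = 5.38636 × 14050 / 1000 = 75.6784 lb.

75.7 lb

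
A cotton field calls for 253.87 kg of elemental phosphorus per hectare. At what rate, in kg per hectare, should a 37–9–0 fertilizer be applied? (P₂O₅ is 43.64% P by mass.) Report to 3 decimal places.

6463.744 kg of product per hectare

As P₂O₅: 253.87 / 0.4364 = 581.737 kg per hectare.
Product per hectare = 581.737 / 9% = 6463.7438 kg.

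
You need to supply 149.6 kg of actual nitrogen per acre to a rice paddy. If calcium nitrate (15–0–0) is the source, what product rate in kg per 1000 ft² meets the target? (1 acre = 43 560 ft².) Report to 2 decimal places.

Product per acre = 149.6 / 15% = 997.333 kg.
Convert to per 1000 ft²: 997.333 × 0.0229568 = 22.8956 kg.

22.90 kg of product per thousand sq ft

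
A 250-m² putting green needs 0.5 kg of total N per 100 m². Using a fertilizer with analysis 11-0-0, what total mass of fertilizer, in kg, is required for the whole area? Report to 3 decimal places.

11.364 kg

Product per 100 m² = 0.5 / 11% = 4.54545 kg.
Total product = 4.54545 × 250 / 100 = 11.3636 kg.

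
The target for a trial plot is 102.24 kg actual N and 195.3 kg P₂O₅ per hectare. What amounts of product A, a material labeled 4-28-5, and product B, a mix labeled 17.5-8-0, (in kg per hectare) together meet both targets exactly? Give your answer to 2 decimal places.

Per-hectare balance (a = product A, b = product B):
N: 0.04·a + 0.175·b = 102.24
P₂O₅: 0.28·a + 0.08·b = 195.3
Solving simultaneously: a = 567.648, b = 454.4803.

567.65 kg product A, 454.48 kg product B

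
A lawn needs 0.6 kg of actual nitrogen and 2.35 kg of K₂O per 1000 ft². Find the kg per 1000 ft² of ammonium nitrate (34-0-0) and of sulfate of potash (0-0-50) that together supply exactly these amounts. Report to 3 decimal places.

1.765 kg ammonium nitrate, 4.700 kg sulfate of potash

Let a = kg of ammonium nitrate, b = kg of sulfate of potash (per 1000 ft²).
N: 0.34·a + 0·b = 0.6
K₂O: 0·a + 0.5·b = 2.35
Solving simultaneously: a = 1.76471, b = 4.7.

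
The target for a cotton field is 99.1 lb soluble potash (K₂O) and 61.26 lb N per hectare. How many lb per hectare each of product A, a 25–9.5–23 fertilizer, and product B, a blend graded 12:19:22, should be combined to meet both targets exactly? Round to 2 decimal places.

Let a = lb of product A, b = lb of product B (per hectare).
K₂O: 0.23·a + 0.22·b = 99.1
N: 0.25·a + 0.12·b = 61.26
Eliminate a: (row1) − 0.23/0.25·(row2) → 0.1096·b = 42.7408, so b = 389.971.
Back-substitute: a = (99.1 − 0.22·389.971) / 0.23 = 57.854.

57.85 lb product A, 389.97 lb product B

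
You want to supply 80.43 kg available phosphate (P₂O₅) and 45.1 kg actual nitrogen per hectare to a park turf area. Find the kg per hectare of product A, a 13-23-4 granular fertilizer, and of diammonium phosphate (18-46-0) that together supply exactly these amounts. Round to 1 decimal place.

Let a = kg of product A, b = kg of diammonium phosphate (per hectare).
P₂O₅: 0.23·a + 0.46·b = 80.43
N: 0.13·a + 0.18·b = 45.1
Eliminate a: (row1) − 0.23/0.13·(row2) → 0.141538·b = 0.637692, so b = 4.50543.
Back-substitute: a = (80.43 − 0.46·4.50543) / 0.23 = 340.685.

340.7 kg product A, 4.5 kg diammonium phosphate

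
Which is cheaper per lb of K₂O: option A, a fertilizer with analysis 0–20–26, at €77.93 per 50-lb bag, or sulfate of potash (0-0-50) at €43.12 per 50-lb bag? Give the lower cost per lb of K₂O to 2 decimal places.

€1.72 per lb K₂O (sulfate of potash)

option A: K₂O per bag = 50 × 26% = 13 lb; cost = 77.93 / 13 = €5.9946/lb K₂O.
sulfate of potash: K₂O per bag = 50 × 50% = 25 lb; cost = 43.12 / 25 = €1.7248/lb K₂O.
sulfate of potash is cheaper.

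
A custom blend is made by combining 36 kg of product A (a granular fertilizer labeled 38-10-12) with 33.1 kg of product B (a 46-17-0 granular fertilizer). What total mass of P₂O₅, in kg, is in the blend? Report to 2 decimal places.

9.23 kg P₂O₅

P₂O₅ mass = 10%×36 + 17%×33.1 = 9.227 kg.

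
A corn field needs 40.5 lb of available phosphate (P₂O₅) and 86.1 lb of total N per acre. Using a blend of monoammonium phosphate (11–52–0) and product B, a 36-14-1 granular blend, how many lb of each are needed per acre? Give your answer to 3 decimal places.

14.703 lb monoammonium phosphate, 234.674 lb product B

Per-acre balance (a = monoammonium phosphate, b = product B):
P₂O₅: 0.52·a + 0.14·b = 40.5
N: 0.11·a + 0.36·b = 86.1
From row1: a = (40.5 − 0.14·b) / 0.52.
Into row2: 0.11·(40.5 − 0.14·b)/0.52 + 0.36·b = 86.1 → b = 234.67404, a = 14.7031.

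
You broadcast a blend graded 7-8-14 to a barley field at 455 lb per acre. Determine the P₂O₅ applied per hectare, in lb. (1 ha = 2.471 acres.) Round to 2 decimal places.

P₂O₅ per acre = 455 × 8% = 36.4 lb.
Convert to per hectare: 36.4 × 2.471 = 89.9444 lb.

89.94 lb P₂O₅ per hectare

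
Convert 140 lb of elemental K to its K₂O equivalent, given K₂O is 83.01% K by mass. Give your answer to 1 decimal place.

K₂O = 140 / 0.8301 = 168.654 lb.

168.7 lb K₂O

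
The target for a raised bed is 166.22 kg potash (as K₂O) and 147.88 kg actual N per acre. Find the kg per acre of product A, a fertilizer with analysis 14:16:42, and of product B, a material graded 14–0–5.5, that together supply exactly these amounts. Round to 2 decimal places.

With a, b = kg per acre of product A and product B:
K₂O: 0.42·a + 0.055·b = 166.22
N: 0.14·a + 0.14·b = 147.88
Eliminate b: (row1) − 0.055/0.14·(row2) → 0.365·a = 108.124, so a = 296.231.
Then b = (147.88 − 0.14·296.231) / 0.14 = 760.0548.

296.23 kg product A, 760.05 kg product B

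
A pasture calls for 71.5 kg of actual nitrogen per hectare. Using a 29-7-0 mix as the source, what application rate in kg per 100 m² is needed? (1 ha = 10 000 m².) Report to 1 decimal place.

Product per hectare = 71.5 / 29% = 246.552 kg.
Convert to per 100 m²: 246.552 × 0.01 = 2.46552 kg.

2.5 kg of product per hundred sq m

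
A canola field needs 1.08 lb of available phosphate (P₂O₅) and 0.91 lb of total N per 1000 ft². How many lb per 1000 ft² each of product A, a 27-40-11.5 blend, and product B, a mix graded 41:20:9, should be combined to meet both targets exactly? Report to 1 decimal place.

2.4 lb product A, 0.7 lb product B

Per-1000 ft² balance (a = product A, b = product B):
P₂O₅: 0.4·a + 0.2·b = 1.08
N: 0.27·a + 0.41·b = 0.91
From row1: a = (1.08 − 0.2·b) / 0.4.
Into row2: 0.27·(1.08 − 0.2·b)/0.4 + 0.41·b = 0.91 → b = 0.658182, a = 2.37091.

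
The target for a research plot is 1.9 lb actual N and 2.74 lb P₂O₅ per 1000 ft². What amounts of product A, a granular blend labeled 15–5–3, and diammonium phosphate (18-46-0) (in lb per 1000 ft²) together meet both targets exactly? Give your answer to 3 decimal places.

6.347 lb product A, 5.267 lb diammonium phosphate

With a, b = lb per 1000 ft² of product A and diammonium phosphate:
N: 0.15·a + 0.18·b = 1.9
P₂O₅: 0.05·a + 0.46·b = 2.74
Eliminate b: (row1) − 0.18/0.46·(row2) → 0.130435·a = 0.827826, so a = 6.34667.
Then b = (2.74 − 0.05·6.34667) / 0.46 = 5.26667.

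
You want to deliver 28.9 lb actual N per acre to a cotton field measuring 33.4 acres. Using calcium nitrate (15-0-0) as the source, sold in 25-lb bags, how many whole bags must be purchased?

258 bags

Product per acre = 28.9 / 15% = 192.667 lb.
Total product = 192.667 × 33.4 = 6435.07 lb.
Bags = ⌈6435.07 / 25⌉ = 258.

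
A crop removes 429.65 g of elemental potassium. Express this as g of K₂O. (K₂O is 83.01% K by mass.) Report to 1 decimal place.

K₂O = 429.65 / 0.8301 = 517.588 g.

517.6 g K₂O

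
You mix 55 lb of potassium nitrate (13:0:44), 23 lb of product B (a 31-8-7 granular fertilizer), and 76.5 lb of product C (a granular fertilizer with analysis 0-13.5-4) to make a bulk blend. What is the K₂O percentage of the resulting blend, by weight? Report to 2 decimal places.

Total mass = 55 + 23 + 76.5 = 154.5 lb.
K₂O mass = 44%×55 + 7%×23 + 4%×76.5 = 28.87 lb.
% K₂O = 28.87 / 154.5 = 18.6861%.

18.69% K₂O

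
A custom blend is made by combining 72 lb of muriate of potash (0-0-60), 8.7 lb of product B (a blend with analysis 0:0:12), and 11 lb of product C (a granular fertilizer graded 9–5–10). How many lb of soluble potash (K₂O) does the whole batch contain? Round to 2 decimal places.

45.34 lb K₂O

K₂O mass = 60%×72 + 12%×8.7 + 10%×11 = 45.344 lb.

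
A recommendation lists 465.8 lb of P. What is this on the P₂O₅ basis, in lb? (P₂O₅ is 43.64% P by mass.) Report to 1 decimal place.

P₂O₅ = 465.8 / 0.4364 = 1067.37 lb.

1067.4 lb P₂O₅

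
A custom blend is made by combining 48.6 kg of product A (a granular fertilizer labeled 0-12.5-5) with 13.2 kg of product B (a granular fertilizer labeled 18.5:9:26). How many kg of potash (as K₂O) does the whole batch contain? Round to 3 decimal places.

5.862 kg K₂O

K₂O mass = 5%×48.6 + 26%×13.2 = 5.862 kg.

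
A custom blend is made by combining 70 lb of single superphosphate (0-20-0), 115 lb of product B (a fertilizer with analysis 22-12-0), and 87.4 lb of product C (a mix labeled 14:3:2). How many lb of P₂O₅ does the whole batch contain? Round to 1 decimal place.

30.4 lb P₂O₅

P₂O₅ mass = 20%×70 + 12%×115 + 3%×87.4 = 30.422 lb.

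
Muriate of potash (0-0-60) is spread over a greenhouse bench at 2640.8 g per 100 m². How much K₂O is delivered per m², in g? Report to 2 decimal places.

K₂O per 100 m² = 2640.8 × 60% = 1584.48 g.
Convert to per m²: 1584.48 × 0.01 = 15.8448 g.

15.84 g K₂O per sq m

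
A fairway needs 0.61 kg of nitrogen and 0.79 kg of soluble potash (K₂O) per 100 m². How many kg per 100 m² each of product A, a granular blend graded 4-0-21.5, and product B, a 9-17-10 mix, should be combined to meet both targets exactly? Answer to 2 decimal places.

Per-100 m² balance (a = product A, b = product B):
N: 0.04·a + 0.09·b = 0.61
K₂O: 0.215·a + 0.1·b = 0.79
From row1: a = (0.61 − 0.09·b) / 0.04.
Into row2: 0.215·(0.61 − 0.09·b)/0.04 + 0.1·b = 0.79 → b = 6.48534, a = 0.65798.

0.66 kg product A, 6.49 kg product B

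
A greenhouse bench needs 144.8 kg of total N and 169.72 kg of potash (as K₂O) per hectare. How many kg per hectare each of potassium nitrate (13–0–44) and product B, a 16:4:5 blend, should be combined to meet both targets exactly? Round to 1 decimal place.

311.7 kg potassium nitrate, 651.8 kg product B

Per-hectare balance (a = potassium nitrate, b = product B):
N: 0.13·a + 0.16·b = 144.8
K₂O: 0.44·a + 0.05·b = 169.72
From row1: a = (144.8 − 0.16·b) / 0.13.
Into row2: 0.44·(144.8 − 0.16·b)/0.13 + 0.05·b = 169.72 → b = 651.775, a = 311.662.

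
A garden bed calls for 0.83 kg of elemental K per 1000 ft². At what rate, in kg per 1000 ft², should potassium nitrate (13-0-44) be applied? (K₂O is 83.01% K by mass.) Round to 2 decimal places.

2.27 kg of product per thousand sq ft

As K₂O: 0.83 / 0.8301 = 0.99988 kg per 1000 ft².
Product per 1000 ft² = 0.99988 / 44% = 2.27245 kg.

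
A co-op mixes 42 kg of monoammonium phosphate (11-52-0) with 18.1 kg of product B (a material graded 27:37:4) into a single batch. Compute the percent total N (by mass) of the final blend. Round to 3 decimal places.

15.819% N

Total mass = 42 + 18.1 = 60.1 kg.
N mass = 11%×42 + 27%×18.1 = 9.507 kg.
% N = 9.507 / 60.1 = 15.8186%.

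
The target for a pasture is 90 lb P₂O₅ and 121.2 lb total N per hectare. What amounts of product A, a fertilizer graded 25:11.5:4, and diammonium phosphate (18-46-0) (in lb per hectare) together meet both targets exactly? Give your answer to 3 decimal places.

419.427 lb product A, 90.795 lb diammonium phosphate

With a, b = lb per hectare of product A and diammonium phosphate:
P₂O₅: 0.115·a + 0.46·b = 90
N: 0.25·a + 0.18·b = 121.2
Eliminate a: (row1) − 0.115/0.25·(row2) → 0.3772·b = 34.248, so b = 90.7953.
Back-substitute: a = (90 − 0.46·90.7953) / 0.115 = 419.4274.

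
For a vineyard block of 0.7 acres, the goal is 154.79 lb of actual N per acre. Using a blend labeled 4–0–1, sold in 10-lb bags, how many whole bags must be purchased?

Product per acre = 154.79 / 4% = 3869.75 lb.
Total product = 3869.75 × 0.7 = 2708.82 lb.
Bags = ⌈2708.82 / 10⌉ = 271.

271 bags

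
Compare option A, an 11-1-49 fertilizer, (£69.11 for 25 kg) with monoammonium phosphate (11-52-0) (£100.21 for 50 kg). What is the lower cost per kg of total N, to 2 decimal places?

£18.22 per kg N (monoammonium phosphate)

option A: N per bag = 25 × 11% = 2.75 kg; cost = 69.11 / 2.75 = £25.1309/kg N.
monoammonium phosphate: N per bag = 50 × 11% = 5.5 kg; cost = 100.21 / 5.5 = £18.2200/kg N.
monoammonium phosphate is cheaper.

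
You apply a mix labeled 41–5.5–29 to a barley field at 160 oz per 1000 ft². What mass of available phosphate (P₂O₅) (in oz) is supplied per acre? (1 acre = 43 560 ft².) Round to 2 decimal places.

383.33 oz P₂O₅ per acre

P₂O₅ per 1000 ft² = 160 × 5.5% = 8.8 oz.
Convert to per acre: 8.8 × 43.56 = 383.328 oz.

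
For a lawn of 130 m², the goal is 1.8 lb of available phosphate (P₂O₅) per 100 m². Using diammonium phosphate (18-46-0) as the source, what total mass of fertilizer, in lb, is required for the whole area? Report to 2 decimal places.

5.09 lb

Product per 100 m² = 1.8 / 46% = 3.91304 lb.
Total product = 3.91304 × 130 / 100 = 5.08696 lb.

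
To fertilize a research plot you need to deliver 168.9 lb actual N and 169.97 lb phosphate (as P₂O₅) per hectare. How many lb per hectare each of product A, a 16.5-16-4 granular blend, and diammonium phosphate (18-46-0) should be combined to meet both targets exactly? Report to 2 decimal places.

Let a = lb of product A, b = lb of diammonium phosphate (per hectare).
N: 0.165·a + 0.18·b = 168.9
P₂O₅: 0.16·a + 0.46·b = 169.97
Eliminate b: (row1) − 0.18/0.46·(row2) → 0.102391·a = 102.39, so a = 999.987.
Then b = (169.97 − 0.16·999.987) / 0.46 = 21.6783.

999.99 lb product A, 21.68 lb diammonium phosphate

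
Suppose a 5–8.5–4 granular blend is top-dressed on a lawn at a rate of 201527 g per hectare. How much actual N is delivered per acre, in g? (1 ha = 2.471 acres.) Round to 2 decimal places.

4077.84 g N per acre

nitrogen per hectare = 201527 × 5% = 10076.4 g.
Convert to per acre: 10076.4 × 0.404694 = 4077.843 g.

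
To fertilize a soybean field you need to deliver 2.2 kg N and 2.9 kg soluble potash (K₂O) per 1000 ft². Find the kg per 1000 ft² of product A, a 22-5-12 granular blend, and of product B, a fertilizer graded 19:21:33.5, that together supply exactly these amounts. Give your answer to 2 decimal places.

With a, b = kg per 1000 ft² of product A and product B:
N: 0.22·a + 0.19·b = 2.2
K₂O: 0.12·a + 0.335·b = 2.9
From row1: a = (2.2 − 0.19·b) / 0.22.
Into row2: 0.12·(2.2 − 0.19·b)/0.22 + 0.335·b = 2.9 → b = 7.34774, a = 3.65422.

3.65 kg product A, 7.35 kg product B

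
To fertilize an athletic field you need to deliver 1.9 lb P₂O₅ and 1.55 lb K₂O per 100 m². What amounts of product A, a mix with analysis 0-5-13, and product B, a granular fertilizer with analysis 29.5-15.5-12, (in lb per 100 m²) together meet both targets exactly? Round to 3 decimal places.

0.866 lb product A, 11.979 lb product B

Per-100 m² balance (a = product A, b = product B):
P₂O₅: 0.05·a + 0.155·b = 1.9
K₂O: 0.13·a + 0.12·b = 1.55
From row1: a = (1.9 − 0.155·b) / 0.05.
Into row2: 0.13·(1.9 − 0.155·b)/0.05 + 0.12·b = 1.55 → b = 11.9788, a = 0.865724.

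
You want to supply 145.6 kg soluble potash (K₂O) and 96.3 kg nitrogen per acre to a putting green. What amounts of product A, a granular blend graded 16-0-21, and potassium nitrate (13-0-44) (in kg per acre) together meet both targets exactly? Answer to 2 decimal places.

Let a = kg of product A, b = kg of potassium nitrate (per acre).
K₂O: 0.21·a + 0.44·b = 145.6
N: 0.16·a + 0.13·b = 96.3
Eliminate b: (row1) − 0.44/0.13·(row2) → -0.331538·a = -180.338, so a = 543.944.
Then b = (96.3 − 0.16·543.944) / 0.13 = 71.2993.

543.94 kg product A, 71.30 kg potassium nitrate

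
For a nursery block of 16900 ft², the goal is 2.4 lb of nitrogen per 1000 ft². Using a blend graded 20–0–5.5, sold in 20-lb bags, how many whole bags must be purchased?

11 bags

Product per 1000 ft² = 2.4 / 20% = 12 lb.
Total product = 12 × 16900 / 1000 = 202.8 lb.
Bags = ⌈202.8 / 20⌉ = 11.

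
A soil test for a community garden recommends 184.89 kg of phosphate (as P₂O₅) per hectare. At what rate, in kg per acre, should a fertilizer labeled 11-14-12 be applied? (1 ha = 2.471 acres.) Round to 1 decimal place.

Product per hectare = 184.89 / 14% = 1320.64 kg.
Convert to per acre: 1320.64 × 0.404694 = 534.457 kg.

534.5 kg of product per acre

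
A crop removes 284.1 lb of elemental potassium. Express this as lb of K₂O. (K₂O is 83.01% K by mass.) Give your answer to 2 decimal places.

K₂O = 284.1 / 0.8301 = 342.248 lb.

342.25 lb K₂O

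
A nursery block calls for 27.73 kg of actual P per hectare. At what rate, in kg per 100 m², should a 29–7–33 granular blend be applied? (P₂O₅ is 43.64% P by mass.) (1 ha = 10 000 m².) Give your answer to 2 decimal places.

As P₂O₅: 27.73 / 0.4364 = 63.5426 kg per hectare.
Product per hectare = 63.5426 / 7% = 907.752 kg.
Convert to per 100 m²: 907.752 × 0.01 = 9.07752 kg.

9.08 kg of product per hundred sq m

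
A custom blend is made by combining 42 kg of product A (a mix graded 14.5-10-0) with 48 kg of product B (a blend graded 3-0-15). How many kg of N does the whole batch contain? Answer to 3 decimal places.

N mass = 14.5%×42 + 3%×48 = 7.53 kg.

7.530 kg N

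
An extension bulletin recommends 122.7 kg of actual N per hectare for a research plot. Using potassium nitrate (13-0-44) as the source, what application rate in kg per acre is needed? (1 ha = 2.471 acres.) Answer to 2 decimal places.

Product per hectare = 122.7 / 13% = 943.846 kg.
Convert to per acre: 943.846 × 0.404694 = 381.969 kg.

381.97 kg of product per acre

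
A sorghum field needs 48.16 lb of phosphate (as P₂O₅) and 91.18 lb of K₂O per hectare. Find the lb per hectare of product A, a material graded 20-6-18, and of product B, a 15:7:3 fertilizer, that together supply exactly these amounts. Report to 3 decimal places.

457.204 lb product A, 296.111 lb product B

With a, b = lb per hectare of product A and product B:
P₂O₅: 0.06·a + 0.07·b = 48.16
K₂O: 0.18·a + 0.03·b = 91.18
From row1: a = (48.16 − 0.07·b) / 0.06.
Into row2: 0.18·(48.16 − 0.07·b)/0.06 + 0.03·b = 91.18 → b = 296.1111, a = 457.2037.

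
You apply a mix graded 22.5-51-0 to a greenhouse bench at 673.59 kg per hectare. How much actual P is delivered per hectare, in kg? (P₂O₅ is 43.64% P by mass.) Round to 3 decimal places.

P₂O₅ per hectare = 673.59 × 51% = 343.531 kg.
Elemental P = 343.531 × 0.4364 = 149.9169 kg per hectare.

149.917 kg P per hectare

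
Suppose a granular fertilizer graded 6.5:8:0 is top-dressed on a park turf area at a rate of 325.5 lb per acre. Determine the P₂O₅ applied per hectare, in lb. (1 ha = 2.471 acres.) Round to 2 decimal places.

64.34 lb P₂O₅ per hectare

P₂O₅ per acre = 325.5 × 8% = 26.04 lb.
Convert to per hectare: 26.04 × 2.471 = 64.3448 lb.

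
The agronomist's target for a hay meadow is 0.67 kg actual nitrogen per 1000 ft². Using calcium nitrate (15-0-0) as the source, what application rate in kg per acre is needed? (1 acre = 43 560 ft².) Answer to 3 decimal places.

194.568 kg of product per acre

Product per 1000 ft² = 0.67 / 15% = 4.46667 kg.
Convert to per acre: 4.46667 × 43.56 = 194.568 kg.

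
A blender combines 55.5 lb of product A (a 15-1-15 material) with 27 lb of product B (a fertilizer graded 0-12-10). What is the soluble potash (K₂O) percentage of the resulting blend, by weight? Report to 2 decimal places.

Total mass = 55.5 + 27 = 82.5 lb.
K₂O mass = 15%×55.5 + 10%×27 = 11.025 lb.
% K₂O = 11.025 / 82.5 = 13.3636%.

13.36% K₂O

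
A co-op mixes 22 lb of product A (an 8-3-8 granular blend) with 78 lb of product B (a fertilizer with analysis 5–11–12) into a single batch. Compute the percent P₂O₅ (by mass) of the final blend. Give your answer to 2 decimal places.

Total mass = 22 + 78 = 100 lb.
P₂O₅ mass = 3%×22 + 11%×78 = 9.24 lb.
% P₂O₅ = 9.24 / 100 = 9.24%.

9.24% P₂O₅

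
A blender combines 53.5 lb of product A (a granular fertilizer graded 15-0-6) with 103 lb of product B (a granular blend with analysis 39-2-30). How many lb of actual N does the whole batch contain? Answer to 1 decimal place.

N mass = 15%×53.5 + 39%×103 = 48.195 lb.

48.2 lb N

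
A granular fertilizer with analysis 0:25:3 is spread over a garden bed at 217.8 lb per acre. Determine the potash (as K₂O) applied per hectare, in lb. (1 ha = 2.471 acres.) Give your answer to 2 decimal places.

K₂O per acre = 217.8 × 3% = 6.534 lb.
Convert to per hectare: 6.534 × 2.471 = 16.1455 lb.

16.15 lb K₂O per hectare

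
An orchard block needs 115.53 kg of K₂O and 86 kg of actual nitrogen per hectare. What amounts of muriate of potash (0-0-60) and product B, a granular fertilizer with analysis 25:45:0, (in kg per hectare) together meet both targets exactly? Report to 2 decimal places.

192.55 kg muriate of potash, 344.00 kg product B

Let a = kg of muriate of potash, b = kg of product B (per hectare).
K₂O: 0.6·a + 0·b = 115.53
N: 0·a + 0.25·b = 86
Solving simultaneously: a = 192.55, b = 344.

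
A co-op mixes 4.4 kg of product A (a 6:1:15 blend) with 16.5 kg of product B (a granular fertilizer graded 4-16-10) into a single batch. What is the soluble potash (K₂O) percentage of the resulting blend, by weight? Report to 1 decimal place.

Total mass = 4.4 + 16.5 = 20.9 kg.
K₂O mass = 15%×4.4 + 10%×16.5 = 2.31 kg.
% K₂O = 2.31 / 20.9 = 11.0526%.

11.1% K₂O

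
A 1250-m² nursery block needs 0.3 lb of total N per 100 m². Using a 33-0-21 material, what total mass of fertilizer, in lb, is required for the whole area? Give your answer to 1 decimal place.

Product per 100 m² = 0.3 / 33% = 0.909091 lb.
Total product = 0.909091 × 1250 / 100 = 11.3636 lb.

11.4 lb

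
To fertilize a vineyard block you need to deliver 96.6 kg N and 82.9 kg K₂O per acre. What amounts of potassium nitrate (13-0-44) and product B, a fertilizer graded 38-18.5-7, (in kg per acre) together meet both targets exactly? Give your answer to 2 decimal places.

Per-acre balance (a = potassium nitrate, b = product B):
N: 0.13·a + 0.38·b = 96.6
K₂O: 0.44·a + 0.07·b = 82.9
From row1: a = (96.6 − 0.38·b) / 0.13.
Into row2: 0.44·(96.6 − 0.38·b)/0.13 + 0.07·b = 82.9 → b = 200.677, a = 156.483.

156.48 kg potassium nitrate, 200.68 kg product B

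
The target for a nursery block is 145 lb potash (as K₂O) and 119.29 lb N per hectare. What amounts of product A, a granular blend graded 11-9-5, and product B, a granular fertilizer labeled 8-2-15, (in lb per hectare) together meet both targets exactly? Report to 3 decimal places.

503.480 lb product A, 798.840 lb product B

With a, b = lb per hectare of product A and product B:
K₂O: 0.05·a + 0.15·b = 145
N: 0.11·a + 0.08·b = 119.29
From row1: a = (145 − 0.15·b) / 0.05.
Into row2: 0.11·(145 − 0.15·b)/0.05 + 0.08·b = 119.29 → b = 798.84, a = 503.48.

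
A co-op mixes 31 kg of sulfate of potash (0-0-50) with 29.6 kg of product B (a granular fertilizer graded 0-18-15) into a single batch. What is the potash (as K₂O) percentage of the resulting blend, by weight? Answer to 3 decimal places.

Total mass = 31 + 29.6 = 60.6 kg.
K₂O mass = 50%×31 + 15%×29.6 = 19.94 kg.
% K₂O = 19.94 / 60.6 = 32.9043%.

32.904% K₂O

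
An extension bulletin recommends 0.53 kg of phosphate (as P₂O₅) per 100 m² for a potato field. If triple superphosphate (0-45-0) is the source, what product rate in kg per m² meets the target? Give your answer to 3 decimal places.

0.012 kg of product per sq m

Product per 100 m² = 0.53 / 45% = 1.17778 kg.
Convert to per m²: 1.17778 × 0.01 = 0.0117778 kg.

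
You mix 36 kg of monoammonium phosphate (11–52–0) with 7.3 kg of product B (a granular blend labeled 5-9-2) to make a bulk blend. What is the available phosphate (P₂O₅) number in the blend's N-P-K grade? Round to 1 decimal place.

Total mass = 36 + 7.3 = 43.3 kg.
P₂O₅ mass = 52%×36 + 9%×7.3 = 19.377 kg.
% P₂O₅ = 19.377 / 43.3 = 44.7506%.

44.8% P₂O₅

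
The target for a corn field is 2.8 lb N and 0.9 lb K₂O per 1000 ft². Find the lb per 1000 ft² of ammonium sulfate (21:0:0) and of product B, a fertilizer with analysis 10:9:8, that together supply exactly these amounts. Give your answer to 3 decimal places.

Let a = lb of ammonium sulfate, b = lb of product B (per 1000 ft²).
N: 0.21·a + 0.1·b = 2.8
K₂O: 0·a + 0.08·b = 0.9
Solving simultaneously: a = 7.97619, b = 11.25.

7.976 lb ammonium sulfate, 11.250 lb product B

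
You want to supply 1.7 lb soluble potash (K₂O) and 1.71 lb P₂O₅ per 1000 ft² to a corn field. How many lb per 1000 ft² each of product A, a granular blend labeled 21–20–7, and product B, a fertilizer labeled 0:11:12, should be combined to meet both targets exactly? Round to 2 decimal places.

Per-1000 ft² balance (a = product A, b = product B):
K₂O: 0.07·a + 0.12·b = 1.7
P₂O₅: 0.2·a + 0.11·b = 1.71
From row1: a = (1.7 − 0.12·b) / 0.07.
Into row2: 0.2·(1.7 − 0.12·b)/0.07 + 0.11·b = 1.71 → b = 13.5153, a = 1.11656.

1.12 lb product A, 13.52 lb product B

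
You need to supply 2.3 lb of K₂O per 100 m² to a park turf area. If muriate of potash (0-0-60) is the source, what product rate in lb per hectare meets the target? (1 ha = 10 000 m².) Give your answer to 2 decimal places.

383.33 lb of product per hectare

Product per 100 m² = 2.3 / 60% = 3.83333 lb.
Convert to per hectare: 3.83333 × 100 = 383.333 lb.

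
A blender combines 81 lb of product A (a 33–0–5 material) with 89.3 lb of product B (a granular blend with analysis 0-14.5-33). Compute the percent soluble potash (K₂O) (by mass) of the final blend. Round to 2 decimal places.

19.68% K₂O

Total mass = 81 + 89.3 = 170.3 lb.
K₂O mass = 5%×81 + 33%×89.3 = 33.519 lb.
% K₂O = 33.519 / 170.3 = 19.6823%.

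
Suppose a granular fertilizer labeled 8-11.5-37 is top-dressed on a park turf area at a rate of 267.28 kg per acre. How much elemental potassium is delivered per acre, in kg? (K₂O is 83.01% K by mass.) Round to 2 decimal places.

K₂O per acre = 267.28 × 37% = 98.8936 kg.
Elemental K = 98.8936 × 0.8301 = 82.0916 kg per acre.

82.09 kg K per acre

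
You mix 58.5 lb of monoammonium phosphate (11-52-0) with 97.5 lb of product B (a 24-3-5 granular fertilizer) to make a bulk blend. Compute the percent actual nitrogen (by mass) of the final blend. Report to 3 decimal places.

Total mass = 58.5 + 97.5 = 156 lb.
N mass = 11%×58.5 + 24%×97.5 = 29.835 lb.
% N = 29.835 / 156 = 19.125%.

19.125% N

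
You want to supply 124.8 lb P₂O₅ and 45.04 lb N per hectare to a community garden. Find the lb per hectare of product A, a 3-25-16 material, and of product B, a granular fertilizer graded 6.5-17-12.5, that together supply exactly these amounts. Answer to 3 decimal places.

With a, b = lb per hectare of product A and product B:
P₂O₅: 0.25·a + 0.17·b = 124.8
N: 0.03·a + 0.065·b = 45.04
Solving simultaneously: a = 40.8251, b = 674.0807.

40.825 lb product A, 674.081 lb product B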